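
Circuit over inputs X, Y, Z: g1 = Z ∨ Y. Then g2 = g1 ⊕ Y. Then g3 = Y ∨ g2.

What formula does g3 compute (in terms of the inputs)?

Y ∨ ((Z ∨ Y) ⊕ Y)

g1 = Z ∨ Y
g2 = g1 ⊕ Y = (Z ∨ Y) ⊕ Y
g3 = Y ∨ g2 = Y ∨ ((Z ∨ Y) ⊕ Y)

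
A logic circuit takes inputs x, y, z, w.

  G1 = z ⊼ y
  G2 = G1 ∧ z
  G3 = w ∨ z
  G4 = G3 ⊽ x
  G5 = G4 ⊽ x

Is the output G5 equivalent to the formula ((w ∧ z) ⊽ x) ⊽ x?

G3 = w ∨ z
G4 = G3 ⊽ x = (w ∨ z) ⊽ x
G5 = G4 ⊽ x = ((w ∨ z) ⊽ x) ⊽ x
At x=0, y=0, z=0, w=1: circuit gives 1, formula gives 0.

No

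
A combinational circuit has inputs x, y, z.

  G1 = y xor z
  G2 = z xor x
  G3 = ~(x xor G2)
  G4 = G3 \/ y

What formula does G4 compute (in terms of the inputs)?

G2 = z xor x
G3 = ~(x xor G2) = ~(x xor (z xor x))
G4 = G3 \/ y = (~(x xor (z xor x))) \/ y

(~(x xor (z xor x))) \/ y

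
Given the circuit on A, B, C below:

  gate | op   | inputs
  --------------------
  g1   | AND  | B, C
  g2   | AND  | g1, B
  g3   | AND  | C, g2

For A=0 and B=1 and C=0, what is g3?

0

g1 = 1 AND 0 = 0
g2 = 0 AND 1 = 0
g3 = 0 AND 0 = 0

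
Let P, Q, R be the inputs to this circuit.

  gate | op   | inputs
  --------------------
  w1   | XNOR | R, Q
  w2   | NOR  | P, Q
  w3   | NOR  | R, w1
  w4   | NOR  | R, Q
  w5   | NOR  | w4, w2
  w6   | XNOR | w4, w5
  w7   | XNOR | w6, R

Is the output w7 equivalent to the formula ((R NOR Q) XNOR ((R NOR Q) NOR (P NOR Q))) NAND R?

w2 = P NOR Q
w4 = R NOR Q
w5 = w4 NOR w2 = (R NOR Q) NOR (P NOR Q)
w6 = w4 XNOR w5 = (R NOR Q) XNOR ((R NOR Q) NOR (P NOR Q))
w7 = w6 XNOR R = ((R NOR Q) XNOR ((R NOR Q) NOR (P NOR Q))) XNOR R
At P=0, Q=0, R=1: circuit gives 1, formula gives 0.

No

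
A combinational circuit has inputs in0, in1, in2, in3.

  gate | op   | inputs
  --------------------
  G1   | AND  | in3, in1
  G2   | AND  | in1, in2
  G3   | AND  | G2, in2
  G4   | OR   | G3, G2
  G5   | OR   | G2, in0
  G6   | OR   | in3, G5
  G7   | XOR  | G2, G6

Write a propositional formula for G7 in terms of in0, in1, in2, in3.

G2 = in1 AND in2
G5 = G2 OR in0 = (in1 AND in2) OR in0
G6 = in3 OR G5 = in3 OR ((in1 AND in2) OR in0)
G7 = G2 XOR G6 = (in1 AND in2) XOR (in3 OR ((in1 AND in2) OR in0))

(in1 AND in2) XOR (in3 OR ((in1 AND in2) OR in0))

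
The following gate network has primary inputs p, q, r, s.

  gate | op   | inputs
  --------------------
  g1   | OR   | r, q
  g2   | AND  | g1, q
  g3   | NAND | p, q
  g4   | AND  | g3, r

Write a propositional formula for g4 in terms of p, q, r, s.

g3 = p NAND q
g4 = g3 AND r = (p NAND q) AND r

(p NAND q) AND r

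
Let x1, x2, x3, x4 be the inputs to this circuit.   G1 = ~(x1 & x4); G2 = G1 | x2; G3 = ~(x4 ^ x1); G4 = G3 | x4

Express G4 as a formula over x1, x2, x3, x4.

(~(x4 ^ x1)) | x4

G3 = ~(x4 ^ x1)
G4 = G3 | x4 = (~(x4 ^ x1)) | x4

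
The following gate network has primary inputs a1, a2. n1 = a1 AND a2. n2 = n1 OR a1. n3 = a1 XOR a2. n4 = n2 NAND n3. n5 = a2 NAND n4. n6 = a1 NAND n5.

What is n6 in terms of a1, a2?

n1 = a1 AND a2
n2 = n1 OR a1 = (a1 AND a2) OR a1
n3 = a1 XOR a2
n4 = n2 NAND n3 = ((a1 AND a2) OR a1) NAND (a1 XOR a2)
n5 = a2 NAND n4 = a2 NAND (((a1 AND a2) OR a1) NAND (a1 XOR a2))
n6 = a1 NAND n5 = a1 NAND (a2 NAND (((a1 AND a2) OR a1) NAND (a1 XOR a2)))

a1 NAND (a2 NAND (((a1 AND a2) OR a1) NAND (a1 XOR a2)))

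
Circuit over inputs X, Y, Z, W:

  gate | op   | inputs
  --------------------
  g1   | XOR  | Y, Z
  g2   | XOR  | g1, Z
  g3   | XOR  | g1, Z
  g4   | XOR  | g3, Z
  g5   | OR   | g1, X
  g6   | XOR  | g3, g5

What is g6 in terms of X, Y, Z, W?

g1 = Y XOR Z
g3 = g1 XOR Z = (Y XOR Z) XOR Z
g5 = g1 OR X = (Y XOR Z) OR X
g6 = g3 XOR g5 = ((Y XOR Z) XOR Z) XOR ((Y XOR Z) OR X)

((Y XOR Z) XOR Z) XOR ((Y XOR Z) OR X)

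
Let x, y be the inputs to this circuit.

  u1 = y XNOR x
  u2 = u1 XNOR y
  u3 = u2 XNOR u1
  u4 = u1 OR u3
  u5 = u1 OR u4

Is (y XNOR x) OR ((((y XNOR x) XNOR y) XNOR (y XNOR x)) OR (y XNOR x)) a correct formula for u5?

u1 = y XNOR x
u2 = u1 XNOR y = (y XNOR x) XNOR y
u3 = u2 XNOR u1 = ((y XNOR x) XNOR y) XNOR (y XNOR x)
u4 = u1 OR u3 = (y XNOR x) OR (((y XNOR x) XNOR y) XNOR (y XNOR x))
u5 = u1 OR u4 = (y XNOR x) OR ((y XNOR x) OR (((y XNOR x) XNOR y) XNOR (y XNOR x)))
At x=1, y=0: circuit gives 0, formula gives 0.
At x=0, y=0: circuit gives 1, formula gives 1.
Agrees on all 4 inputs.

Yes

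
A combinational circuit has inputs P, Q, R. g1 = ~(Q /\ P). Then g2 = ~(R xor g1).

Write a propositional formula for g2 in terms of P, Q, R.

~(R xor (~(Q /\ P)))

g1 = ~(Q /\ P)
g2 = ~(R xor g1) = ~(R xor (~(Q /\ P)))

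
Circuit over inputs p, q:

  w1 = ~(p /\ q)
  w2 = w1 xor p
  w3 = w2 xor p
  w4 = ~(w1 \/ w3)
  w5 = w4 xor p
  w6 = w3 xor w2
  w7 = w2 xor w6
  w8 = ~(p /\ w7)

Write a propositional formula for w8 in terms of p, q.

w1 = ~(p /\ q)
w2 = w1 xor p = (~(p /\ q)) xor p
w3 = w2 xor p = ((~(p /\ q)) xor p) xor p
w6 = w3 xor w2 = (((~(p /\ q)) xor p) xor p) xor ((~(p /\ q)) xor p)
w7 = w2 xor w6 = ((~(p /\ q)) xor p) xor ((((~(p /\ q)) xor p) xor p) xor ((~(p /\ q)) xor p))
w8 = ~(p /\ w7) = ~(p /\ (((~(p /\ q)) xor p) xor ((((~(p /\ q)) xor p) xor p) xor ((~(p /\ q)) xor p))))

~(p /\ (((~(p /\ q)) xor p) xor ((((~(p /\ q)) xor p) xor p) xor ((~(p /\ q)) xor p))))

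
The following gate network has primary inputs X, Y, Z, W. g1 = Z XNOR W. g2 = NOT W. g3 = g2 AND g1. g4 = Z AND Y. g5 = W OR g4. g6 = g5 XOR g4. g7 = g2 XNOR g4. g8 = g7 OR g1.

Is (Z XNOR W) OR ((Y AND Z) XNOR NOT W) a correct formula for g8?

g1 = Z XNOR W
g2 = NOT W
g4 = Z AND Y
g7 = g2 XNOR g4 = NOT W XNOR (Z AND Y)
g8 = g7 OR g1 = (NOT W XNOR (Z AND Y)) OR (Z XNOR W)
At X=0, Y=0, Z=1, W=0: circuit gives 0, formula gives 0.
At X=0, Y=0, Z=0, W=0: circuit gives 1, formula gives 1.
Agrees on all 16 inputs.

Yes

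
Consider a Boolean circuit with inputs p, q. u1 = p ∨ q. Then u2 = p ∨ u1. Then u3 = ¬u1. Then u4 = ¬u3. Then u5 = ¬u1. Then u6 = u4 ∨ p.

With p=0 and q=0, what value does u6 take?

u1 = 0 ∨ 0 = 0
u3 = ¬0 = 1
u4 = ¬1 = 0
u6 = 0 ∨ 0 = 0

0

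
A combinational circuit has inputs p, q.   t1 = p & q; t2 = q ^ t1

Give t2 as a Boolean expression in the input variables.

t1 = p & q
t2 = q ^ t1 = q ^ (p & q)

q ^ (p & q)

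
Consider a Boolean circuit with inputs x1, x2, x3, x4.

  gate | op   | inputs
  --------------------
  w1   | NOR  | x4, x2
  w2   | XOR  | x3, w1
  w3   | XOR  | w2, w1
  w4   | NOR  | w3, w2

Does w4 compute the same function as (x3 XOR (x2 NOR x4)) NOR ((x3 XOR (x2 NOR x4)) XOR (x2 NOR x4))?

Yes

w1 = x4 NOR x2
w2 = x3 XOR w1 = x3 XOR (x4 NOR x2)
w3 = w2 XOR w1 = (x3 XOR (x4 NOR x2)) XOR (x4 NOR x2)
w4 = w3 NOR w2 = ((x3 XOR (x4 NOR x2)) XOR (x4 NOR x2)) NOR (x3 XOR (x4 NOR x2))
At x1=0, x2=0, x3=0, x4=0: circuit gives 0, formula gives 0.
At x1=0, x2=0, x3=0, x4=1: circuit gives 1, formula gives 1.
Agrees on all 16 inputs.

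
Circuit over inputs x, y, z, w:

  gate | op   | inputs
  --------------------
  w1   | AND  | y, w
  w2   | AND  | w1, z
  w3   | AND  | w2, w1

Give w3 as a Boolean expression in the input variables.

((y AND w) AND z) AND (y AND w)

w1 = y AND w
w2 = w1 AND z = (y AND w) AND z
w3 = w2 AND w1 = ((y AND w) AND z) AND (y AND w)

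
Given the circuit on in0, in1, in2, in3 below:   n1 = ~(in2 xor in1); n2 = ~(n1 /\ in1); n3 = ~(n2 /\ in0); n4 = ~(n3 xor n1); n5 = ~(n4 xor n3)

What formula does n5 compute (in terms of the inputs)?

~((~((~((~((~(in2 xor in1)) /\ in1)) /\ in0)) xor (~(in2 xor in1)))) xor (~((~((~(in2 xor in1)) /\ in1)) /\ in0)))

n1 = ~(in2 xor in1)
n2 = ~(n1 /\ in1) = ~((~(in2 xor in1)) /\ in1)
n3 = ~(n2 /\ in0) = ~((~((~(in2 xor in1)) /\ in1)) /\ in0)
n4 = ~(n3 xor n1) = ~((~((~((~(in2 xor in1)) /\ in1)) /\ in0)) xor (~(in2 xor in1)))
n5 = ~(n4 xor n3) = ~((~((~((~((~(in2 xor in1)) /\ in1)) /\ in0)) xor (~(in2 xor in1)))) xor (~((~((~(in2 xor in1)) /\ in1)) /\ in0)))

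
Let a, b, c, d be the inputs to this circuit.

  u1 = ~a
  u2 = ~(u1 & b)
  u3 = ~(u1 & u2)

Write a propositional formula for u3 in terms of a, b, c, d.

~(~a & (~(~a & b)))

u1 = ~a
u2 = ~(u1 & b) = ~(~a & b)
u3 = ~(u1 & u2) = ~(~a & (~(~a & b)))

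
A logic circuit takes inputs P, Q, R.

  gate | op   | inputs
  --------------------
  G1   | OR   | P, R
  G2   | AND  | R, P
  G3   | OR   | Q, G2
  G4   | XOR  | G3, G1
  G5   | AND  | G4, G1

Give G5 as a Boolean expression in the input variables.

((Q OR (R AND P)) XOR (P OR R)) AND (P OR R)

G1 = P OR R
G2 = R AND P
G3 = Q OR G2 = Q OR (R AND P)
G4 = G3 XOR G1 = (Q OR (R AND P)) XOR (P OR R)
G5 = G4 AND G1 = ((Q OR (R AND P)) XOR (P OR R)) AND (P OR R)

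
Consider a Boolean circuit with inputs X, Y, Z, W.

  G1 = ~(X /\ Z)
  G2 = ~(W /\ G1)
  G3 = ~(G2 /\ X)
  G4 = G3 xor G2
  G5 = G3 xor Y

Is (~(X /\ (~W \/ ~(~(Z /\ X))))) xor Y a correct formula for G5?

G1 = ~(X /\ Z)
G2 = ~(W /\ G1) = ~(W /\ (~(X /\ Z)))
G3 = ~(G2 /\ X) = ~((~(W /\ (~(X /\ Z)))) /\ X)
G5 = G3 xor Y = (~((~(W /\ (~(X /\ Z)))) /\ X)) xor Y
At X=0, Y=1, Z=0, W=0: circuit gives 0, formula gives 0.
At X=0, Y=0, Z=0, W=0: circuit gives 1, formula gives 1.
Agrees on all 16 inputs.

Yes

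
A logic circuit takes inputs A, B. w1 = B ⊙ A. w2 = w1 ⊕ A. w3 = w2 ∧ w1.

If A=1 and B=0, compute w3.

0

w1 = 0 ⊙ 1 = 0
w2 = 0 ⊕ 1 = 1
w3 = 1 ∧ 0 = 0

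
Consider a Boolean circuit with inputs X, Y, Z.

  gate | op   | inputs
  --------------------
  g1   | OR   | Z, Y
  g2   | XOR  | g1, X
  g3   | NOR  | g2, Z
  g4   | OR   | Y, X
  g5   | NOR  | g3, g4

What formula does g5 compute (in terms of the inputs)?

g1 = Z OR Y
g2 = g1 XOR X = (Z OR Y) XOR X
g3 = g2 NOR Z = ((Z OR Y) XOR X) NOR Z
g4 = Y OR X
g5 = g3 NOR g4 = (((Z OR Y) XOR X) NOR Z) NOR (Y OR X)

(((Z OR Y) XOR X) NOR Z) NOR (Y OR X)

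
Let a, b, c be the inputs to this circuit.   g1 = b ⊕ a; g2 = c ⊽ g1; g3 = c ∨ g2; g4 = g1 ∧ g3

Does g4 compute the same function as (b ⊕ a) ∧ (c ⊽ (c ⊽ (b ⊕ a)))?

No

g1 = b ⊕ a
g2 = c ⊽ g1 = c ⊽ (b ⊕ a)
g3 = c ∨ g2 = c ∨ (c ⊽ (b ⊕ a))
g4 = g1 ∧ g3 = (b ⊕ a) ∧ (c ∨ (c ⊽ (b ⊕ a)))
At a=0, b=1, c=0: circuit gives 0, formula gives 1.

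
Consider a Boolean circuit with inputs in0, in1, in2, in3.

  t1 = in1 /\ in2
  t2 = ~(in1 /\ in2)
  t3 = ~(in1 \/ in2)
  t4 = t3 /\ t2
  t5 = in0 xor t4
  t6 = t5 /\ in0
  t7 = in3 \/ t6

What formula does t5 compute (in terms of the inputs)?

t2 = ~(in1 /\ in2)
t3 = ~(in1 \/ in2)
t4 = t3 /\ t2 = (~(in1 \/ in2)) /\ (~(in1 /\ in2))
t5 = in0 xor t4 = in0 xor ((~(in1 \/ in2)) /\ (~(in1 /\ in2)))

in0 xor ((~(in1 \/ in2)) /\ (~(in1 /\ in2)))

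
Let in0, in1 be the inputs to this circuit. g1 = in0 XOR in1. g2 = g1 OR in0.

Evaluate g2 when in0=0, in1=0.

g1 = 0 XOR 0 = 0
g2 = 0 OR 0 = 0

0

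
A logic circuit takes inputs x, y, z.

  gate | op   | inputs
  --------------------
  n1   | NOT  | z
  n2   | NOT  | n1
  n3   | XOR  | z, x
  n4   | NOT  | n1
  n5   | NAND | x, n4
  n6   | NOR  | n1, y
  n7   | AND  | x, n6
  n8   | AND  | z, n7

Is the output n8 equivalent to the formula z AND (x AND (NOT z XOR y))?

n1 = NOT z
n6 = n1 NOR y = NOT z NOR y
n7 = x AND n6 = x AND (NOT z NOR y)
n8 = z AND n7 = z AND (x AND (NOT z NOR y))
At x=1, y=0, z=1: circuit gives 1, formula gives 0.

No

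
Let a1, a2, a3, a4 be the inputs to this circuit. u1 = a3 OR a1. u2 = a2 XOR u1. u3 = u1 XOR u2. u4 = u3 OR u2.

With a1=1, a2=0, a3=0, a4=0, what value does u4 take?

u1 = 0 OR 1 = 1
u2 = 0 XOR 1 = 1
u3 = 1 XOR 1 = 0
u4 = 0 OR 1 = 1

1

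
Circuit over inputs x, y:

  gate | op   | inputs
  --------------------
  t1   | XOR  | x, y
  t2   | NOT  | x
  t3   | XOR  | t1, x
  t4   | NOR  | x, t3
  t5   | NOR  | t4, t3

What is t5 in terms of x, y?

t1 = x XOR y
t3 = t1 XOR x = (x XOR y) XOR x
t4 = x NOR t3 = x NOR ((x XOR y) XOR x)
t5 = t4 NOR t3 = (x NOR ((x XOR y) XOR x)) NOR ((x XOR y) XOR x)

(x NOR ((x XOR y) XOR x)) NOR ((x XOR y) XOR x)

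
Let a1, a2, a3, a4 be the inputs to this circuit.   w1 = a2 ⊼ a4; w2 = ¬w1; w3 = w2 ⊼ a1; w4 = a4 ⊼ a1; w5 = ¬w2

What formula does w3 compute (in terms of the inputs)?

¬(a2 ⊼ a4) ⊼ a1

w1 = a2 ⊼ a4
w2 = ¬w1 = ¬(a2 ⊼ a4)
w3 = w2 ⊼ a1 = ¬(a2 ⊼ a4) ⊼ a1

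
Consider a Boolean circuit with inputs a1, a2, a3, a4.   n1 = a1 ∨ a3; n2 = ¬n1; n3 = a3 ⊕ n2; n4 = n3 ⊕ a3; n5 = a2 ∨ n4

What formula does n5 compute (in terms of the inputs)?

a2 ∨ ((a3 ⊕ ¬(a1 ∨ a3)) ⊕ a3)

n1 = a1 ∨ a3
n2 = ¬n1 = ¬(a1 ∨ a3)
n3 = a3 ⊕ n2 = a3 ⊕ ¬(a1 ∨ a3)
n4 = n3 ⊕ a3 = (a3 ⊕ ¬(a1 ∨ a3)) ⊕ a3
n5 = a2 ∨ n4 = a2 ∨ ((a3 ⊕ ¬(a1 ∨ a3)) ⊕ a3)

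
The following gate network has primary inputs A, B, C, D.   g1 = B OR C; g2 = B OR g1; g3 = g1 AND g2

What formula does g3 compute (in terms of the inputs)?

g1 = B OR C
g2 = B OR g1 = B OR (B OR C)
g3 = g1 AND g2 = (B OR C) AND (B OR (B OR C))

(B OR C) AND (B OR (B OR C))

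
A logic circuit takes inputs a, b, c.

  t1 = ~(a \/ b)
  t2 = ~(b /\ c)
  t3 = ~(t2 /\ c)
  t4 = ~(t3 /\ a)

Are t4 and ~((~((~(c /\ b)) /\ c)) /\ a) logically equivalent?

t2 = ~(b /\ c)
t3 = ~(t2 /\ c) = ~((~(b /\ c)) /\ c)
t4 = ~(t3 /\ a) = ~((~((~(b /\ c)) /\ c)) /\ a)
At a=1, b=0, c=0: circuit gives 0, formula gives 0.
At a=0, b=0, c=0: circuit gives 1, formula gives 1.
Agrees on all 8 inputs.

Yes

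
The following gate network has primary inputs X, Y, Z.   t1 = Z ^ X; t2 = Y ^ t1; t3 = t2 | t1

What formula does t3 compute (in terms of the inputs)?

t1 = Z ^ X
t2 = Y ^ t1 = Y ^ (Z ^ X)
t3 = t2 | t1 = (Y ^ (Z ^ X)) | (Z ^ X)

(Y ^ (Z ^ X)) | (Z ^ X)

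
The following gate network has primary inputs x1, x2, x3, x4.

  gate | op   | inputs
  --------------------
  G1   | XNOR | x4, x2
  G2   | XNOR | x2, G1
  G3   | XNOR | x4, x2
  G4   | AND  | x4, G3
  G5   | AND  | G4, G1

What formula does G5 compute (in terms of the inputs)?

(x4 AND (x4 XNOR x2)) AND (x4 XNOR x2)

G1 = x4 XNOR x2
G3 = x4 XNOR x2
G4 = x4 AND G3 = x4 AND (x4 XNOR x2)
G5 = G4 AND G1 = (x4 AND (x4 XNOR x2)) AND (x4 XNOR x2)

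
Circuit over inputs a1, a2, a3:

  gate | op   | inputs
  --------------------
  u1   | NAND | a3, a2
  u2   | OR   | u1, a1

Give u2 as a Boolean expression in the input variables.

u1 = a3 NAND a2
u2 = u1 OR a1 = (a3 NAND a2) OR a1

(a3 NAND a2) OR a1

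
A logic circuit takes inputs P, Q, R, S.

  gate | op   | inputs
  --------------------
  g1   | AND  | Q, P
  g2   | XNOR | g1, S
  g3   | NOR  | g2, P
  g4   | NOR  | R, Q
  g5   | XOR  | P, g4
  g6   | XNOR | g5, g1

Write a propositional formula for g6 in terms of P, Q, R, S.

g1 = Q AND P
g4 = R NOR Q
g5 = P XOR g4 = P XOR (R NOR Q)
g6 = g5 XNOR g1 = (P XOR (R NOR Q)) XNOR (Q AND P)

(P XOR (R NOR Q)) XNOR (Q AND P)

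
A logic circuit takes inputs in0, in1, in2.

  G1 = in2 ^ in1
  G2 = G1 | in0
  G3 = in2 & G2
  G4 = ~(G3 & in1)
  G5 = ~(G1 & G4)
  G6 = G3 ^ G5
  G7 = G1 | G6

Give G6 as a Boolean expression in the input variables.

G1 = in2 ^ in1
G2 = G1 | in0 = (in2 ^ in1) | in0
G3 = in2 & G2 = in2 & ((in2 ^ in1) | in0)
G4 = ~(G3 & in1) = ~((in2 & ((in2 ^ in1) | in0)) & in1)
G5 = ~(G1 & G4) = ~((in2 ^ in1) & (~((in2 & ((in2 ^ in1) | in0)) & in1)))
G6 = G3 ^ G5 = (in2 & ((in2 ^ in1) | in0)) ^ (~((in2 ^ in1) & (~((in2 & ((in2 ^ in1) | in0)) & in1))))

(in2 & ((in2 ^ in1) | in0)) ^ (~((in2 ^ in1) & (~((in2 & ((in2 ^ in1) | in0)) & in1))))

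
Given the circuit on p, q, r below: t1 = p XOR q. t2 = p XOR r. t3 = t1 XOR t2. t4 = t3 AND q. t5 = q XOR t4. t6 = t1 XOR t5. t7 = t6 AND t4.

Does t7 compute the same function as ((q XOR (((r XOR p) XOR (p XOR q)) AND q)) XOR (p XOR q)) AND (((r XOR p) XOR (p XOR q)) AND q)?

t1 = p XOR q
t2 = p XOR r
t3 = t1 XOR t2 = (p XOR q) XOR (p XOR r)
t4 = t3 AND q = ((p XOR q) XOR (p XOR r)) AND q
t5 = q XOR t4 = q XOR (((p XOR q) XOR (p XOR r)) AND q)
t6 = t1 XOR t5 = (p XOR q) XOR (q XOR (((p XOR q) XOR (p XOR r)) AND q))
t7 = t6 AND t4 = ((p XOR q) XOR (q XOR (((p XOR q) XOR (p XOR r)) AND q))) AND (((p XOR q) XOR (p XOR r)) AND q)
At p=0, q=0, r=0: circuit gives 0, formula gives 0.
At p=0, q=1, r=0: circuit gives 1, formula gives 1.
Agrees on all 8 inputs.

Yes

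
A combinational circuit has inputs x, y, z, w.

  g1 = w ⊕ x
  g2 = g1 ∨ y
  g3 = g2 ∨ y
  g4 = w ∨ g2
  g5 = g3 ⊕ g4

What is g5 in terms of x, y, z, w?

g1 = w ⊕ x
g2 = g1 ∨ y = (w ⊕ x) ∨ y
g3 = g2 ∨ y = ((w ⊕ x) ∨ y) ∨ y
g4 = w ∨ g2 = w ∨ ((w ⊕ x) ∨ y)
g5 = g3 ⊕ g4 = (((w ⊕ x) ∨ y) ∨ y) ⊕ (w ∨ ((w ⊕ x) ∨ y))

(((w ⊕ x) ∨ y) ∨ y) ⊕ (w ∨ ((w ⊕ x) ∨ y))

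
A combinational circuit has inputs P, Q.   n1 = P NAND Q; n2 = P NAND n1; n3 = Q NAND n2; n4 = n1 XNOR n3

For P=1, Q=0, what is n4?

n1 = 1 NAND 0 = 1
n2 = 1 NAND 1 = 0
n3 = 0 NAND 0 = 1
n4 = 1 XNOR 1 = 1

1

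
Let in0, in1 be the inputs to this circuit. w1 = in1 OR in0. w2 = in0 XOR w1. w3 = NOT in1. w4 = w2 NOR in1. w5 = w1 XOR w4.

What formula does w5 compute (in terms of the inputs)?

(in1 OR in0) XOR ((in0 XOR (in1 OR in0)) NOR in1)

w1 = in1 OR in0
w2 = in0 XOR w1 = in0 XOR (in1 OR in0)
w4 = w2 NOR in1 = (in0 XOR (in1 OR in0)) NOR in1
w5 = w1 XOR w4 = (in1 OR in0) XOR ((in0 XOR (in1 OR in0)) NOR in1)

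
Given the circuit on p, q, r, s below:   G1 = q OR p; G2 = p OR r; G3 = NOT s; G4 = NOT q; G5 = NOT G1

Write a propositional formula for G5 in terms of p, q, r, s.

NOT (q OR p)

G1 = q OR p
G5 = NOT G1 = NOT (q OR p)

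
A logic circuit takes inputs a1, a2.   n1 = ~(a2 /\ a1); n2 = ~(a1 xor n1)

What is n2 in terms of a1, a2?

n1 = ~(a2 /\ a1)
n2 = ~(a1 xor n1) = ~(a1 xor (~(a2 /\ a1)))

~(a1 xor (~(a2 /\ a1)))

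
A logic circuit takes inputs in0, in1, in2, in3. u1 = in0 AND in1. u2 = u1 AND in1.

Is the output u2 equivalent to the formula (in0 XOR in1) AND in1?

No

u1 = in0 AND in1
u2 = u1 AND in1 = (in0 AND in1) AND in1
At in0=0, in1=1, in2=0, in3=0: circuit gives 0, formula gives 1.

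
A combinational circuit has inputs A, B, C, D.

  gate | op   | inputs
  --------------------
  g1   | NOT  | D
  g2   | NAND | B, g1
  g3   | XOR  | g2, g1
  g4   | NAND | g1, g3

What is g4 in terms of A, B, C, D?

NOT D NAND ((B NAND NOT D) XOR NOT D)

g1 = NOT D
g2 = B NAND g1 = B NAND NOT D
g3 = g2 XOR g1 = (B NAND NOT D) XOR NOT D
g4 = g1 NAND g3 = NOT D NAND ((B NAND NOT D) XOR NOT D)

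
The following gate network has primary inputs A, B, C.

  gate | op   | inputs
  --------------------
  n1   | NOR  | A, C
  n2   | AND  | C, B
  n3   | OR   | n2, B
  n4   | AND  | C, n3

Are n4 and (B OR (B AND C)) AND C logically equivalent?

Yes

n2 = C AND B
n3 = n2 OR B = (C AND B) OR B
n4 = C AND n3 = C AND ((C AND B) OR B)
At A=0, B=0, C=0: circuit gives 0, formula gives 0.
At A=0, B=1, C=1: circuit gives 1, formula gives 1.
Agrees on all 8 inputs.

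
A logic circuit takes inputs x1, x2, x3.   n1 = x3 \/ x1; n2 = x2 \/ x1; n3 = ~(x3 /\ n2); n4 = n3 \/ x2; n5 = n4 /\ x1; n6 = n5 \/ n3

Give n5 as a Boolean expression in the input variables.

n2 = x2 \/ x1
n3 = ~(x3 /\ n2) = ~(x3 /\ (x2 \/ x1))
n4 = n3 \/ x2 = (~(x3 /\ (x2 \/ x1))) \/ x2
n5 = n4 /\ x1 = ((~(x3 /\ (x2 \/ x1))) \/ x2) /\ x1

((~(x3 /\ (x2 \/ x1))) \/ x2) /\ x1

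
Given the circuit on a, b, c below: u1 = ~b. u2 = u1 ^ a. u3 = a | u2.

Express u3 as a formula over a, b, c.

u1 = ~b
u2 = u1 ^ a = ~b ^ a
u3 = a | u2 = a | (~b ^ a)

a | (~b ^ a)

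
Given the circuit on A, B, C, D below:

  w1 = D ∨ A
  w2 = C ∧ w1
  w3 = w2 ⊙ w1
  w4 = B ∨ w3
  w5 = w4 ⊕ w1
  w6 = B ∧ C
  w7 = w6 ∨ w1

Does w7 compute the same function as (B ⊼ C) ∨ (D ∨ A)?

w1 = D ∨ A
w6 = B ∧ C
w7 = w6 ∨ w1 = (B ∧ C) ∨ (D ∨ A)
At A=0, B=0, C=0, D=0: circuit gives 0, formula gives 1.

No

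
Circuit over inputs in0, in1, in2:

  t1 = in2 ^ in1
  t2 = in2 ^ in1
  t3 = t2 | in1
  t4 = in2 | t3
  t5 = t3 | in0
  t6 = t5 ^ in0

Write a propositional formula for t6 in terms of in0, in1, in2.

(((in2 ^ in1) | in1) | in0) ^ in0

t2 = in2 ^ in1
t3 = t2 | in1 = (in2 ^ in1) | in1
t5 = t3 | in0 = ((in2 ^ in1) | in1) | in0
t6 = t5 ^ in0 = (((in2 ^ in1) | in1) | in0) ^ in0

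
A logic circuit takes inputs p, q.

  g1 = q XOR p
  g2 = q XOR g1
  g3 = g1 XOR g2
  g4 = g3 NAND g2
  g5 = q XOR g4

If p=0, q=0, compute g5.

g1 = 0 XOR 0 = 0
g2 = 0 XOR 0 = 0
g3 = 0 XOR 0 = 0
g4 = 0 NAND 0 = 1
g5 = 0 XOR 1 = 1

1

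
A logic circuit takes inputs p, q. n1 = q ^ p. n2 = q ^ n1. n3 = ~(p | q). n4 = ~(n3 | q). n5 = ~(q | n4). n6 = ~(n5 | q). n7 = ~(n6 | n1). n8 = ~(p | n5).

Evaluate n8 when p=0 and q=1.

1

n3 = ~(0 | 1) = 0
n4 = ~(0 | 1) = 0
n5 = ~(1 | 0) = 0
n8 = ~(0 | 0) = 1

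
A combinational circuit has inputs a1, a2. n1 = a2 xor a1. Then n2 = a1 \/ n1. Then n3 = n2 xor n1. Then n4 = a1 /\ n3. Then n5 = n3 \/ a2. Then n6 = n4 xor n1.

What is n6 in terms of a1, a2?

n1 = a2 xor a1
n2 = a1 \/ n1 = a1 \/ (a2 xor a1)
n3 = n2 xor n1 = (a1 \/ (a2 xor a1)) xor (a2 xor a1)
n4 = a1 /\ n3 = a1 /\ ((a1 \/ (a2 xor a1)) xor (a2 xor a1))
n6 = n4 xor n1 = (a1 /\ ((a1 \/ (a2 xor a1)) xor (a2 xor a1))) xor (a2 xor a1)

(a1 /\ ((a1 \/ (a2 xor a1)) xor (a2 xor a1))) xor (a2 xor a1)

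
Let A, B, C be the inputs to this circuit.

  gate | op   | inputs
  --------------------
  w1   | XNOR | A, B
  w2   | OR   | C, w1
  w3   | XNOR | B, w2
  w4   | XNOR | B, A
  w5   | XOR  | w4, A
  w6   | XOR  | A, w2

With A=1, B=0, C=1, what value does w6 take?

w1 = 1 XNOR 0 = 0
w2 = 1 OR 0 = 1
w6 = 1 XOR 1 = 0

0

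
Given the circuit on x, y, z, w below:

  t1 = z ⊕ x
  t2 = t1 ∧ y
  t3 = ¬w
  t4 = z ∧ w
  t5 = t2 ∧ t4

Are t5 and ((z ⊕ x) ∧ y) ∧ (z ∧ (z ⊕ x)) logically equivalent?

No

t1 = z ⊕ x
t2 = t1 ∧ y = (z ⊕ x) ∧ y
t4 = z ∧ w
t5 = t2 ∧ t4 = ((z ⊕ x) ∧ y) ∧ (z ∧ w)
At x=0, y=1, z=1, w=0: circuit gives 0, formula gives 1.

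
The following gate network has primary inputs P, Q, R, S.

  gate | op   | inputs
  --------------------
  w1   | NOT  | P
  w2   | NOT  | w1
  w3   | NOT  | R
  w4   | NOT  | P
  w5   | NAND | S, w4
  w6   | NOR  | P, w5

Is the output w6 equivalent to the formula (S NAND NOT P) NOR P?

Yes

w4 = NOT P
w5 = S NAND w4 = S NAND NOT P
w6 = P NOR w5 = P NOR (S NAND NOT P)
At P=0, Q=0, R=0, S=0: circuit gives 0, formula gives 0.
At P=0, Q=0, R=0, S=1: circuit gives 1, formula gives 1.
Agrees on all 16 inputs.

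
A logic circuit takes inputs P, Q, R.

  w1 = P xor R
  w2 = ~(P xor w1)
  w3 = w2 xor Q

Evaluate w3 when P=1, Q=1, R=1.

w1 = 1 xor 1 = 0
w2 = ~(1 xor 0) = 0
w3 = 0 xor 1 = 1

1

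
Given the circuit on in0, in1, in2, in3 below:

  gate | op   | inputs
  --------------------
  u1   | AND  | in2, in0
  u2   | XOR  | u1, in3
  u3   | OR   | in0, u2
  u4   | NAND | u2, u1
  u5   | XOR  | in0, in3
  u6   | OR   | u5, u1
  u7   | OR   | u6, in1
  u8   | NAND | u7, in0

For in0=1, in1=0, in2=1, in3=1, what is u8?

0

u1 = 1 AND 1 = 1
u5 = 1 XOR 1 = 0
u6 = 0 OR 1 = 1
u7 = 1 OR 0 = 1
u8 = 1 NAND 1 = 0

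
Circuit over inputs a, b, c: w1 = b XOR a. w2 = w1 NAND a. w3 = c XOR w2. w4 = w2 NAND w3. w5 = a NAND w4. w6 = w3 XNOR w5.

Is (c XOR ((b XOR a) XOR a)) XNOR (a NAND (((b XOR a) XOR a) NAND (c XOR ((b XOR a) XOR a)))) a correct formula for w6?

No

w1 = b XOR a
w2 = w1 NAND a = (b XOR a) NAND a
w3 = c XOR w2 = c XOR ((b XOR a) NAND a)
w4 = w2 NAND w3 = ((b XOR a) NAND a) NAND (c XOR ((b XOR a) NAND a))
w5 = a NAND w4 = a NAND (((b XOR a) NAND a) NAND (c XOR ((b XOR a) NAND a)))
w6 = w3 XNOR w5 = (c XOR ((b XOR a) NAND a)) XNOR (a NAND (((b XOR a) NAND a) NAND (c XOR ((b XOR a) NAND a))))
At a=0, b=0, c=0: circuit gives 1, formula gives 0.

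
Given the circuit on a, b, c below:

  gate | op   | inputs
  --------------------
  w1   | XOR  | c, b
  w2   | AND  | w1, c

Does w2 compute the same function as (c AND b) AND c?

No

w1 = c XOR b
w2 = w1 AND c = (c XOR b) AND c
At a=0, b=0, c=1: circuit gives 1, formula gives 0.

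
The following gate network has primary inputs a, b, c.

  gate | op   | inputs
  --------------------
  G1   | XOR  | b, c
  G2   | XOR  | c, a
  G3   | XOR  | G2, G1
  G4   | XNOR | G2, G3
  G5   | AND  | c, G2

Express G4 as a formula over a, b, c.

(c XOR a) XNOR ((c XOR a) XOR (b XOR c))

G1 = b XOR c
G2 = c XOR a
G3 = G2 XOR G1 = (c XOR a) XOR (b XOR c)
G4 = G2 XNOR G3 = (c XOR a) XNOR ((c XOR a) XOR (b XOR c))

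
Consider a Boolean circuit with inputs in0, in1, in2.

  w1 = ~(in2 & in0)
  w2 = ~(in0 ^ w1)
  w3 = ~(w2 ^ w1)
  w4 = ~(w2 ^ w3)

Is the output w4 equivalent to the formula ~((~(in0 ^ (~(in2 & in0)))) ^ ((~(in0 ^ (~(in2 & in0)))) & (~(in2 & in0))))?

w1 = ~(in2 & in0)
w2 = ~(in0 ^ w1) = ~(in0 ^ (~(in2 & in0)))
w3 = ~(w2 ^ w1) = ~((~(in0 ^ (~(in2 & in0)))) ^ (~(in2 & in0)))
w4 = ~(w2 ^ w3) = ~((~(in0 ^ (~(in2 & in0)))) ^ (~((~(in0 ^ (~(in2 & in0)))) ^ (~(in2 & in0)))))
At in0=1, in1=0, in2=1: circuit gives 0, formula gives 1.

No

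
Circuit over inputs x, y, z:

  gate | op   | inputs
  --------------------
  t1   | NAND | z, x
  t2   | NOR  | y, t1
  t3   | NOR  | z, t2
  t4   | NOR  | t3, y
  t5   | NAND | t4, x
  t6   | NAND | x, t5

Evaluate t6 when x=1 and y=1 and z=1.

t1 = 1 NAND 1 = 0
t2 = 1 NOR 0 = 0
t3 = 1 NOR 0 = 0
t4 = 0 NOR 1 = 0
t5 = 0 NAND 1 = 1
t6 = 1 NAND 1 = 0

0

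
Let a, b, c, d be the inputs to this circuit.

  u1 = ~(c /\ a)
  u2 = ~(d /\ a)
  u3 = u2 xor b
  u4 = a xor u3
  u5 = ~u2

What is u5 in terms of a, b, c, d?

~(~(d /\ a))

u2 = ~(d /\ a)
u5 = ~u2 = ~(~(d /\ a))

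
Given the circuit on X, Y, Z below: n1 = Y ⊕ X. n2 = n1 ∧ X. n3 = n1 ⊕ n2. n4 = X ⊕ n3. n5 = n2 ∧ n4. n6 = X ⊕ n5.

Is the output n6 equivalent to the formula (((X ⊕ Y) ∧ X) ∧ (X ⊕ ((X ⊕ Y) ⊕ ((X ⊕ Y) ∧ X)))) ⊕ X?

n1 = Y ⊕ X
n2 = n1 ∧ X = (Y ⊕ X) ∧ X
n3 = n1 ⊕ n2 = (Y ⊕ X) ⊕ ((Y ⊕ X) ∧ X)
n4 = X ⊕ n3 = X ⊕ ((Y ⊕ X) ⊕ ((Y ⊕ X) ∧ X))
n5 = n2 ∧ n4 = ((Y ⊕ X) ∧ X) ∧ (X ⊕ ((Y ⊕ X) ⊕ ((Y ⊕ X) ∧ X)))
n6 = X ⊕ n5 = X ⊕ (((Y ⊕ X) ∧ X) ∧ (X ⊕ ((Y ⊕ X) ⊕ ((Y ⊕ X) ∧ X))))
At X=0, Y=0, Z=0: circuit gives 0, formula gives 0.
At X=1, Y=1, Z=0: circuit gives 1, formula gives 1.
Agrees on all 8 inputs.

Yes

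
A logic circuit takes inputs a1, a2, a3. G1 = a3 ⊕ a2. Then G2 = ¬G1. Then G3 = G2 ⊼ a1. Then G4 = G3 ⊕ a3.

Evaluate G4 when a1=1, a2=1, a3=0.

G1 = 0 ⊕ 1 = 1
G2 = ¬1 = 0
G3 = 0 ⊼ 1 = 1
G4 = 1 ⊕ 0 = 1

1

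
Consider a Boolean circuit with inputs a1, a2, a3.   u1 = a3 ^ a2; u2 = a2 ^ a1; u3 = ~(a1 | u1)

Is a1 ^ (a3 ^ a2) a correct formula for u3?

No

u1 = a3 ^ a2
u3 = ~(a1 | u1) = ~(a1 | (a3 ^ a2))
At a1=0, a2=0, a3=0: circuit gives 1, formula gives 0.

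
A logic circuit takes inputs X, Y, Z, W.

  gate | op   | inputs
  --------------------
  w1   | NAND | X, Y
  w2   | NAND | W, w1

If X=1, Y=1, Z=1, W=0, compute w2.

w1 = 1 NAND 1 = 0
w2 = 0 NAND 0 = 1

1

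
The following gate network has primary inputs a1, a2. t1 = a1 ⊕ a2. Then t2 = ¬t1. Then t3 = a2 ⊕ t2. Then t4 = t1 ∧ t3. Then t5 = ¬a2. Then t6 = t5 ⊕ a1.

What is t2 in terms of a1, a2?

t1 = a1 ⊕ a2
t2 = ¬t1 = ¬(a1 ⊕ a2)

¬(a1 ⊕ a2)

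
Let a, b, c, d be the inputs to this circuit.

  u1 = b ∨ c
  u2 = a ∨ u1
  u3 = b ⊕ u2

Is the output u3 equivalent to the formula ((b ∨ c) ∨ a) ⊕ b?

u1 = b ∨ c
u2 = a ∨ u1 = a ∨ (b ∨ c)
u3 = b ⊕ u2 = b ⊕ (a ∨ (b ∨ c))
At a=0, b=0, c=0, d=0: circuit gives 0, formula gives 0.
At a=0, b=0, c=1, d=0: circuit gives 1, formula gives 1.
Agrees on all 16 inputs.

Yes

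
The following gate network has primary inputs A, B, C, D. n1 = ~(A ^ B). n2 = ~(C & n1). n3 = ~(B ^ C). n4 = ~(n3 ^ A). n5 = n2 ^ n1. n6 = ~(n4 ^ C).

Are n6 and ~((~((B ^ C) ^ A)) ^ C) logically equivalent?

No

n3 = ~(B ^ C)
n4 = ~(n3 ^ A) = ~((~(B ^ C)) ^ A)
n6 = ~(n4 ^ C) = ~((~((~(B ^ C)) ^ A)) ^ C)
At A=0, B=0, C=0, D=0: circuit gives 1, formula gives 0.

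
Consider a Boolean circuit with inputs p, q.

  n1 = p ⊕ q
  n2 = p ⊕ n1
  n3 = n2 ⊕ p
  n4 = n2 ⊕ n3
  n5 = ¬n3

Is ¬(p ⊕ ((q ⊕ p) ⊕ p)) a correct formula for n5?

Yes

n1 = p ⊕ q
n2 = p ⊕ n1 = p ⊕ (p ⊕ q)
n3 = n2 ⊕ p = (p ⊕ (p ⊕ q)) ⊕ p
n5 = ¬n3 = ¬((p ⊕ (p ⊕ q)) ⊕ p)
At p=0, q=1: circuit gives 0, formula gives 0.
At p=0, q=0: circuit gives 1, formula gives 1.
Agrees on all 4 inputs.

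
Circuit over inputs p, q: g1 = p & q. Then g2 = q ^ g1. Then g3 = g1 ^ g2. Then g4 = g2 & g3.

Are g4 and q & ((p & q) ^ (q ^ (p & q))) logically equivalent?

g1 = p & q
g2 = q ^ g1 = q ^ (p & q)
g3 = g1 ^ g2 = (p & q) ^ (q ^ (p & q))
g4 = g2 & g3 = (q ^ (p & q)) & ((p & q) ^ (q ^ (p & q)))
At p=1, q=1: circuit gives 0, formula gives 1.

No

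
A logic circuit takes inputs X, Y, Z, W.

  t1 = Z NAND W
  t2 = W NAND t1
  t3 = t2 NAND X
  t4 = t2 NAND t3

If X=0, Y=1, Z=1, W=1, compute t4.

0

t1 = 1 NAND 1 = 0
t2 = 1 NAND 0 = 1
t3 = 1 NAND 0 = 1
t4 = 1 NAND 1 = 0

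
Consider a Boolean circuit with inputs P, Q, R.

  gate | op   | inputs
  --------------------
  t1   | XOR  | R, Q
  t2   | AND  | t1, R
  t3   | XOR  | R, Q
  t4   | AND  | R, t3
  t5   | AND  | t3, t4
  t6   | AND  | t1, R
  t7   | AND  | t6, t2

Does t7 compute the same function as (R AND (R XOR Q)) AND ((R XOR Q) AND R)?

t1 = R XOR Q
t2 = t1 AND R = (R XOR Q) AND R
t6 = t1 AND R = (R XOR Q) AND R
t7 = t6 AND t2 = ((R XOR Q) AND R) AND ((R XOR Q) AND R)
At P=0, Q=0, R=0: circuit gives 0, formula gives 0.
At P=0, Q=0, R=1: circuit gives 1, formula gives 1.
Agrees on all 8 inputs.

Yes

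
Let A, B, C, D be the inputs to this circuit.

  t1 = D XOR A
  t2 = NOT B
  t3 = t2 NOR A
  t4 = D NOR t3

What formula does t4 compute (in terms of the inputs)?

t2 = NOT B
t3 = t2 NOR A = NOT B NOR A
t4 = D NOR t3 = D NOR (NOT B NOR A)

D NOR (NOT B NOR A)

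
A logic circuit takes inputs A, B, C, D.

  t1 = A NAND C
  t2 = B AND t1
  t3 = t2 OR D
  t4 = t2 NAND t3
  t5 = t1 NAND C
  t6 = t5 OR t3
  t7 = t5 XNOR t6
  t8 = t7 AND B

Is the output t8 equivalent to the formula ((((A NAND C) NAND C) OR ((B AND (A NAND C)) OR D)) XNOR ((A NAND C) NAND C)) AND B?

t1 = A NAND C
t2 = B AND t1 = B AND (A NAND C)
t3 = t2 OR D = (B AND (A NAND C)) OR D
t5 = t1 NAND C = (A NAND C) NAND C
t6 = t5 OR t3 = ((A NAND C) NAND C) OR ((B AND (A NAND C)) OR D)
t7 = t5 XNOR t6 = ((A NAND C) NAND C) XNOR (((A NAND C) NAND C) OR ((B AND (A NAND C)) OR D))
t8 = t7 AND B = (((A NAND C) NAND C) XNOR (((A NAND C) NAND C) OR ((B AND (A NAND C)) OR D))) AND B
At A=0, B=0, C=0, D=0: circuit gives 0, formula gives 0.
At A=0, B=1, C=0, D=0: circuit gives 1, formula gives 1.
Agrees on all 16 inputs.

Yes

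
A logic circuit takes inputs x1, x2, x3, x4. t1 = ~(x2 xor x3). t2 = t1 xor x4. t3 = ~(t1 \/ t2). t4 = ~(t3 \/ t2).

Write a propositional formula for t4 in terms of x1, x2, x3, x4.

~((~((~(x2 xor x3)) \/ ((~(x2 xor x3)) xor x4))) \/ ((~(x2 xor x3)) xor x4))

t1 = ~(x2 xor x3)
t2 = t1 xor x4 = (~(x2 xor x3)) xor x4
t3 = ~(t1 \/ t2) = ~((~(x2 xor x3)) \/ ((~(x2 xor x3)) xor x4))
t4 = ~(t3 \/ t2) = ~((~((~(x2 xor x3)) \/ ((~(x2 xor x3)) xor x4))) \/ ((~(x2 xor x3)) xor x4))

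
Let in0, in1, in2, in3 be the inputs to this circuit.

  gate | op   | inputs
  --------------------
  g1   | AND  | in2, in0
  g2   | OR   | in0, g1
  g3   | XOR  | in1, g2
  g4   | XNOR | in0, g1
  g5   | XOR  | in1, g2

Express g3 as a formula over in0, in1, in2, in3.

g1 = in2 AND in0
g2 = in0 OR g1 = in0 OR (in2 AND in0)
g3 = in1 XOR g2 = in1 XOR (in0 OR (in2 AND in0))

in1 XOR (in0 OR (in2 AND in0))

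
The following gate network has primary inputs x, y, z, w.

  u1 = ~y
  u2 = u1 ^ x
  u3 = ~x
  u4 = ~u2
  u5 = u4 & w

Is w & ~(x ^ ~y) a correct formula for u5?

u1 = ~y
u2 = u1 ^ x = ~y ^ x
u4 = ~u2 = ~(~y ^ x)
u5 = u4 & w = ~(~y ^ x) & w
At x=0, y=0, z=0, w=0: circuit gives 0, formula gives 0.
At x=0, y=1, z=0, w=1: circuit gives 1, formula gives 1.
Agrees on all 16 inputs.

Yes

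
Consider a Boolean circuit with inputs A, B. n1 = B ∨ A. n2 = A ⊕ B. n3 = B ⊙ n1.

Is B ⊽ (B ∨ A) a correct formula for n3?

No

n1 = B ∨ A
n3 = B ⊙ n1 = B ⊙ (B ∨ A)
At A=0, B=1: circuit gives 1, formula gives 0.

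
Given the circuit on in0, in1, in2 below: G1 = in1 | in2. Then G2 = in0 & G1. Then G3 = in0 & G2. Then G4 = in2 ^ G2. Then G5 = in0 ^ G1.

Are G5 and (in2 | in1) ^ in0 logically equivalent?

Yes

G1 = in1 | in2
G5 = in0 ^ G1 = in0 ^ (in1 | in2)
At in0=0, in1=0, in2=0: circuit gives 0, formula gives 0.
At in0=0, in1=0, in2=1: circuit gives 1, formula gives 1.
Agrees on all 8 inputs.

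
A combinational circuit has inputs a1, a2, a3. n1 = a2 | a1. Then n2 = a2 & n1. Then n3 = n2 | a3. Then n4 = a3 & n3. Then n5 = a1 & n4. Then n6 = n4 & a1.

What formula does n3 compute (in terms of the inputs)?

n1 = a2 | a1
n2 = a2 & n1 = a2 & (a2 | a1)
n3 = n2 | a3 = (a2 & (a2 | a1)) | a3

(a2 & (a2 | a1)) | a3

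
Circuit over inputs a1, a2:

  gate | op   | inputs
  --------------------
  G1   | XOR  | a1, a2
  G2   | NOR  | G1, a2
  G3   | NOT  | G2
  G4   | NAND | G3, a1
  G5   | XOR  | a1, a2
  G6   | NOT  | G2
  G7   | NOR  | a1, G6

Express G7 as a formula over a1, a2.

G1 = a1 XOR a2
G2 = G1 NOR a2 = (a1 XOR a2) NOR a2
G6 = NOT G2 = NOT ((a1 XOR a2) NOR a2)
G7 = a1 NOR G6 = a1 NOR NOT ((a1 XOR a2) NOR a2)

a1 NOR NOT ((a1 XOR a2) NOR a2)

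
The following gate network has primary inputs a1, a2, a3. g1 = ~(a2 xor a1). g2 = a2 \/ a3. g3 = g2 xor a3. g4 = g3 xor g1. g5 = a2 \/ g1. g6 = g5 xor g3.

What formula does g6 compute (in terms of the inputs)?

g1 = ~(a2 xor a1)
g2 = a2 \/ a3
g3 = g2 xor a3 = (a2 \/ a3) xor a3
g5 = a2 \/ g1 = a2 \/ (~(a2 xor a1))
g6 = g5 xor g3 = (a2 \/ (~(a2 xor a1))) xor ((a2 \/ a3) xor a3)

(a2 \/ (~(a2 xor a1))) xor ((a2 \/ a3) xor a3)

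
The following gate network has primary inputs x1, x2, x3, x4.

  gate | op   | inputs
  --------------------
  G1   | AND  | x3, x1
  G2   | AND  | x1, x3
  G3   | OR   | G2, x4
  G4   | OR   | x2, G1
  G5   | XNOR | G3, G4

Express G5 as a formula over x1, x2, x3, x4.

((x1 AND x3) OR x4) XNOR (x2 OR (x3 AND x1))

G1 = x3 AND x1
G2 = x1 AND x3
G3 = G2 OR x4 = (x1 AND x3) OR x4
G4 = x2 OR G1 = x2 OR (x3 AND x1)
G5 = G3 XNOR G4 = ((x1 AND x3) OR x4) XNOR (x2 OR (x3 AND x1))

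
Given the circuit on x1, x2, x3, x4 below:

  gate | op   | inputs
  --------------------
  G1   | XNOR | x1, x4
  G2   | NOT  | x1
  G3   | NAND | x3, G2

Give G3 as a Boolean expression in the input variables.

x3 NAND NOT x1

G2 = NOT x1
G3 = x3 NAND G2 = x3 NAND NOT x1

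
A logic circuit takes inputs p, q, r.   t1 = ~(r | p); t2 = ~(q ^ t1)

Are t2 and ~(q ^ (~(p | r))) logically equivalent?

Yes

t1 = ~(r | p)
t2 = ~(q ^ t1) = ~(q ^ (~(r | p)))
At p=0, q=0, r=0: circuit gives 0, formula gives 0.
At p=0, q=0, r=1: circuit gives 1, formula gives 1.
Agrees on all 8 inputs.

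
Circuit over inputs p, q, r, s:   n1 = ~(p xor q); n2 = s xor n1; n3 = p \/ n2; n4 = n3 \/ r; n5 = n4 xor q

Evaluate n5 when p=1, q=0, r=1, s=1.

1

n1 = ~(1 xor 0) = 0
n2 = 1 xor 0 = 1
n3 = 1 \/ 1 = 1
n4 = 1 \/ 1 = 1
n5 = 1 xor 0 = 1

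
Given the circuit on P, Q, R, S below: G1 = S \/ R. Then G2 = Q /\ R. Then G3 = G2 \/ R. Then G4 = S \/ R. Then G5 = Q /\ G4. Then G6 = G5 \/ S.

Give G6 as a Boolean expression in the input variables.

G4 = S \/ R
G5 = Q /\ G4 = Q /\ (S \/ R)
G6 = G5 \/ S = (Q /\ (S \/ R)) \/ S

(Q /\ (S \/ R)) \/ S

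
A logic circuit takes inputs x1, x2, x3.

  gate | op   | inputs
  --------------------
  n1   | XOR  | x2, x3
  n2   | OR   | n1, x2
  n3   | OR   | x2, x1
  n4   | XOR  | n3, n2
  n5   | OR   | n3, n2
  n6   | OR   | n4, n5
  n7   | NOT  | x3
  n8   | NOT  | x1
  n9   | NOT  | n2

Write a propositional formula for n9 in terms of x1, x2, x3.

NOT ((x2 XOR x3) OR x2)

n1 = x2 XOR x3
n2 = n1 OR x2 = (x2 XOR x3) OR x2
n9 = NOT n2 = NOT ((x2 XOR x3) OR x2)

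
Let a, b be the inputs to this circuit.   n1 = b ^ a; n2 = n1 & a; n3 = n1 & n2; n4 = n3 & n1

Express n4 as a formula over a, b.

n1 = b ^ a
n2 = n1 & a = (b ^ a) & a
n3 = n1 & n2 = (b ^ a) & ((b ^ a) & a)
n4 = n3 & n1 = ((b ^ a) & ((b ^ a) & a)) & (b ^ a)

((b ^ a) & ((b ^ a) & a)) & (b ^ a)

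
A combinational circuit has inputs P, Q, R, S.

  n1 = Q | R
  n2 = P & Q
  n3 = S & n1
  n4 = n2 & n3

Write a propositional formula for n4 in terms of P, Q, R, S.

n1 = Q | R
n2 = P & Q
n3 = S & n1 = S & (Q | R)
n4 = n2 & n3 = (P & Q) & (S & (Q | R))

(P & Q) & (S & (Q | R))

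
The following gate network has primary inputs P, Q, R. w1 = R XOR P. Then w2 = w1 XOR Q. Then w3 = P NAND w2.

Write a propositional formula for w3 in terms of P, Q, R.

P NAND ((R XOR P) XOR Q)

w1 = R XOR P
w2 = w1 XOR Q = (R XOR P) XOR Q
w3 = P NAND w2 = P NAND ((R XOR P) XOR Q)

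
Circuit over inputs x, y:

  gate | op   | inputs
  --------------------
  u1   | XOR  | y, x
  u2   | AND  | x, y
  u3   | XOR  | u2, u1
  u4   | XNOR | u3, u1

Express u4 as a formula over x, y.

((x AND y) XOR (y XOR x)) XNOR (y XOR x)

u1 = y XOR x
u2 = x AND y
u3 = u2 XOR u1 = (x AND y) XOR (y XOR x)
u4 = u3 XNOR u1 = ((x AND y) XOR (y XOR x)) XNOR (y XOR x)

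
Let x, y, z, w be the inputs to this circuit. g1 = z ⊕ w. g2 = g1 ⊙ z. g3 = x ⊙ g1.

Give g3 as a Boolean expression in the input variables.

g1 = z ⊕ w
g3 = x ⊙ g1 = x ⊙ (z ⊕ w)

x ⊙ (z ⊕ w)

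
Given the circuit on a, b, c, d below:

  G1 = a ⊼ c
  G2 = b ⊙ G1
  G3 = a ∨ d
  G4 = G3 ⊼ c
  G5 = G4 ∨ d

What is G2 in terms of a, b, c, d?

b ⊙ (a ⊼ c)

G1 = a ⊼ c
G2 = b ⊙ G1 = b ⊙ (a ⊼ c)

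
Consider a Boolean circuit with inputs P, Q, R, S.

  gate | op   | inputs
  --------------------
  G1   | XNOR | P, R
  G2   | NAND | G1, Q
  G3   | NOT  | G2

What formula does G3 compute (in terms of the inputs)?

G1 = P XNOR R
G2 = G1 NAND Q = (P XNOR R) NAND Q
G3 = NOT G2 = NOT ((P XNOR R) NAND Q)

NOT ((P XNOR R) NAND Q)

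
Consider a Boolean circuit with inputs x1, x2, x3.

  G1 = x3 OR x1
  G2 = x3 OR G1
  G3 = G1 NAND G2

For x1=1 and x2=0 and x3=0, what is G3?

0

G1 = 0 OR 1 = 1
G2 = 0 OR 1 = 1
G3 = 1 NAND 1 = 0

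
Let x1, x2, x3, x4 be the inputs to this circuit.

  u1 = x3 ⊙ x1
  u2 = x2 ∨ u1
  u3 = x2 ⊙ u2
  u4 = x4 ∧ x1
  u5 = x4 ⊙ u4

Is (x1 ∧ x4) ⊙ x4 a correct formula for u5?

Yes

u4 = x4 ∧ x1
u5 = x4 ⊙ u4 = x4 ⊙ (x4 ∧ x1)
At x1=0, x2=0, x3=0, x4=1: circuit gives 0, formula gives 0.
At x1=0, x2=0, x3=0, x4=0: circuit gives 1, formula gives 1.
Agrees on all 16 inputs.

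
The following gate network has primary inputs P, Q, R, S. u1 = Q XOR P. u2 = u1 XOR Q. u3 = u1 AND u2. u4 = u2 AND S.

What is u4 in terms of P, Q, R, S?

((Q XOR P) XOR Q) AND S

u1 = Q XOR P
u2 = u1 XOR Q = (Q XOR P) XOR Q
u4 = u2 AND S = ((Q XOR P) XOR Q) AND S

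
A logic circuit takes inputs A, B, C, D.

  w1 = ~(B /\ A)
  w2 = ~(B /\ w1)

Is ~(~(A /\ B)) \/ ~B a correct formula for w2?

w1 = ~(B /\ A)
w2 = ~(B /\ w1) = ~(B /\ (~(B /\ A)))
At A=0, B=1, C=0, D=0: circuit gives 0, formula gives 0.
At A=0, B=0, C=0, D=0: circuit gives 1, formula gives 1.
Agrees on all 16 inputs.

Yes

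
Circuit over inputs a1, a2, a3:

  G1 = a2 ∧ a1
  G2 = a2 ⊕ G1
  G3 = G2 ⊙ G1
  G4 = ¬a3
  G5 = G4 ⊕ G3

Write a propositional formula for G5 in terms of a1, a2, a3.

G1 = a2 ∧ a1
G2 = a2 ⊕ G1 = a2 ⊕ (a2 ∧ a1)
G3 = G2 ⊙ G1 = (a2 ⊕ (a2 ∧ a1)) ⊙ (a2 ∧ a1)
G4 = ¬a3
G5 = G4 ⊕ G3 = ¬a3 ⊕ ((a2 ⊕ (a2 ∧ a1)) ⊙ (a2 ∧ a1))

¬a3 ⊕ ((a2 ⊕ (a2 ∧ a1)) ⊙ (a2 ∧ a1))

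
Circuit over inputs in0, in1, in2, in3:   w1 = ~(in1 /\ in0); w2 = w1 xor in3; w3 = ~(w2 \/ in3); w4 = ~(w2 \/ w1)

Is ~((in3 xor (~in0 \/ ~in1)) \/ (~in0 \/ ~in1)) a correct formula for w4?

Yes

w1 = ~(in1 /\ in0)
w2 = w1 xor in3 = (~(in1 /\ in0)) xor in3
w4 = ~(w2 \/ w1) = ~(((~(in1 /\ in0)) xor in3) \/ (~(in1 /\ in0)))
At in0=0, in1=0, in2=0, in3=0: circuit gives 0, formula gives 0.
At in0=1, in1=1, in2=0, in3=0: circuit gives 1, formula gives 1.
Agrees on all 16 inputs.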